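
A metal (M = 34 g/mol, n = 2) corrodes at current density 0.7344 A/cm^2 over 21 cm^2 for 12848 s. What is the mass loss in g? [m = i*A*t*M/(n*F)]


Apply Faraday's law: m = i*A*t*M / (n*F)
Total charge passed Q = i*A*t = 0.7344*21*12848 = 198146.9952 C
m = Q*M/(n*F) = 198146.9952*34/(2*96485) = 34.91215 g

34.91215 g


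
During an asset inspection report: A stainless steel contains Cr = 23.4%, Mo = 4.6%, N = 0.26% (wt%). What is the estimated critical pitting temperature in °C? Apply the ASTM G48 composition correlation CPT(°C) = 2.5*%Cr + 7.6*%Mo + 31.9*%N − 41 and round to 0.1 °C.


Apply the ASTM G48 empirical CPT estimate: CPT(°C) = 2.5*%Cr + 7.6*%Mo + 31.9*%N − 41
2.5*23.4 = 58.5; 7.6*4.6 = 34.96; 31.9*0.26 = 8.294
CPT = 58.5 + 34.96 + 8.294 − 41 = 60.754 °C
Rounded to 0.1 °C: CPT ≈ 60.8 °C

60.8 °C


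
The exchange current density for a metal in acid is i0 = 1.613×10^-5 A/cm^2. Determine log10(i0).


i0 = 1.613×10^-5 A/cm^2
log10(i0) = -4.792

-4.792


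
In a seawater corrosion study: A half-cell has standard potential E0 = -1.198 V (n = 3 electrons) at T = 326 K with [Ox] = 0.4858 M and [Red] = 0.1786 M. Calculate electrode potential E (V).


Apply the Nernst equation: E = E0 + (RT/nF)*ln([Ox]/[Red])
Step 1: RT/nF = 8.314*326/(3*96485) = 0.00936368 V
Step 2: [Ox]/[Red] = 0.4858/0.1786 = 2.720045
Step 3: ln(2.720045) = 1.000648
Step 4: correction = 0.00936368 * 1.000648 = 0.009 V
E = -1.198 + 0.009 = -1.189 V

-1.189 V


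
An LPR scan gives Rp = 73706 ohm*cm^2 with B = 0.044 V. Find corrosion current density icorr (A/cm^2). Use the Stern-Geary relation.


Apply the Stern-Geary relation: icorr = B / Rp
icorr = 0.044 / 73706 = 5.97×10^-7 A/cm^2

5.97×10^-7 A/cm^2


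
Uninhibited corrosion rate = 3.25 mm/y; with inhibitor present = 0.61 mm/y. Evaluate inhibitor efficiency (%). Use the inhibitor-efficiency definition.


Apply the inhibitor-efficiency definition: IE = (CR_blank − CR_inh)/CR_blank × 100
IE = (3.25 − 0.61) / 3.25 × 100
IE = 2.64 / 3.25 × 100 = 81.2 %

81.2 %


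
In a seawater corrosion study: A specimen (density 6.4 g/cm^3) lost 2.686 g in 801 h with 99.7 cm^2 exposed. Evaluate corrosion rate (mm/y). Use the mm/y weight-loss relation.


Apply the mm/y weight-loss relation: CR = 87600 * W / (D * A * T)
Numerator: 87600 * 2.686 = 235293.6
Denominator: 6.4 * 99.7 * 801 = 511102.08
CR = 235293.6 / 511102.08 = 0.460365 mm/y

0.460365 mm/y


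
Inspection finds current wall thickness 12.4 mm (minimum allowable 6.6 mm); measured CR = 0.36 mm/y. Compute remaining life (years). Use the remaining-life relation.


Apply the remaining-life relation: RL = (t_current − t_min) / CR
RL = (12.4 − 6.6) / 0.36 = 5.8 / 0.36 = 16.1 years

16.1 years


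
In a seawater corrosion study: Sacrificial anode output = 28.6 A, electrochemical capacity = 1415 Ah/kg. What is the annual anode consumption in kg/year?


Annual consumption = current * hours per year / capacity
Rate = 28.6 * 8760 / 1415 = 177.1 kg/year

177.1 kg/year


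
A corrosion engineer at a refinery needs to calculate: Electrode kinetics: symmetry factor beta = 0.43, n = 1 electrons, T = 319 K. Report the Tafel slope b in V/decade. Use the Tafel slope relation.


Apply the Tafel slope relation: b = 2.303*R*T/(beta*n*F)
Numerator: 2.303 * 8.314 * 319 = 6107.94
Denominator: 0.43 * 1 * 96485 = 41488.55
b = 6107.94 / 41488.55 = 0.1472 V/decade

0.1472 V/decade


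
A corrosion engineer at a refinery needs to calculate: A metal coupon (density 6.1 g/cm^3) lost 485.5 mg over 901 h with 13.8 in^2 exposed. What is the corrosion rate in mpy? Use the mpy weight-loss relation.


Apply the mpy weight-loss relation: CR = 534 * W / (D * A * T)
Numerator: 534 * 485.5 = 259257.0
Denominator: 6.1 * 13.8 * 901 = 75846.18
CR = 259257.0 / 75846.18 = 3.4182 mpy

3.4182 mpy


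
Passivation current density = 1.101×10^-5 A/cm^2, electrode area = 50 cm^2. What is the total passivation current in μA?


I = i_pass * A, then convert A → μA (×10^6)
I = 1.101×10^-5 * 50 * 10^6 = 550.5 μA

550.5 μA


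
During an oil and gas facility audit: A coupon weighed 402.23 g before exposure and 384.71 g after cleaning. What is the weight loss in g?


Weight loss = initial − final
WL = 402.23 − 384.71 = 17.52 g

17.52 g


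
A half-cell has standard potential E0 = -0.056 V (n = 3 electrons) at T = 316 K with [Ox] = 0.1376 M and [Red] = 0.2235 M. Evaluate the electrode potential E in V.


Apply the Nernst equation: E = E0 + (RT/nF)*ln([Ox]/[Red])
Step 1: RT/nF = 8.314*316/(3*96485) = 0.00907645 V
Step 2: [Ox]/[Red] = 0.1376/0.2235 = 0.61566
Step 3: ln(0.61566) = -0.48506
Step 4: correction = 0.00907645 * -0.48506 = -0.004 V
E = -0.056 + -0.004 = -0.06 V

-0.06 V


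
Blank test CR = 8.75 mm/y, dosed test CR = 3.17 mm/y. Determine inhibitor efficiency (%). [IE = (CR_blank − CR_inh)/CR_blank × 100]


Apply the inhibitor-efficiency definition: IE = (CR_blank − CR_inh)/CR_blank × 100
IE = (8.75 − 3.17) / 8.75 × 100
IE = 5.58 / 8.75 × 100 = 63.8 %

63.8 %


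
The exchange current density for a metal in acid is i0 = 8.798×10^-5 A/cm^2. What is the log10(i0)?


i0 = 8.798×10^-5 A/cm^2
log10(i0) = -4.056

-4.056


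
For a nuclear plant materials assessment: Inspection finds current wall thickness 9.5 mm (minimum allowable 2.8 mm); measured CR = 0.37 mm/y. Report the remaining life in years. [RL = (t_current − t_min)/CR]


Apply the remaining-life relation: RL = (t_current − t_min) / CR
RL = (9.5 − 2.8) / 0.37 = 6.7 / 0.37 = 18.1 years

18.1 years


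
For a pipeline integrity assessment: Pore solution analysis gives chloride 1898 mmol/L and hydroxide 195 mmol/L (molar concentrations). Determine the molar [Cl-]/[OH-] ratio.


Threshold parameter = [Cl-] / [OH-] (molar basis; both in mmol/L, so units cancel)
Ratio = 1898 / 195 = 9.73

9.73


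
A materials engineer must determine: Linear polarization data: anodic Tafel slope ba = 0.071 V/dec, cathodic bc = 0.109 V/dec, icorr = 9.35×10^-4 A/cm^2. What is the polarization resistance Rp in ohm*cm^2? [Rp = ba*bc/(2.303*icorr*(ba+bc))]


Apply the Stern-Geary equation: Rp = ba*bc / (2.303*icorr*(ba+bc))
ba*bc = 0.071*0.109 = 0.007739
ba+bc = 0.18; 2.303*icorr*(ba+bc) = 2.303*9.35×10^-4*0.18 = 3.875949×10^-4
Rp = 0.007739 / 3.875949×10^-4 = 20.0 ohm*cm^2

20.0 ohm*cm^2


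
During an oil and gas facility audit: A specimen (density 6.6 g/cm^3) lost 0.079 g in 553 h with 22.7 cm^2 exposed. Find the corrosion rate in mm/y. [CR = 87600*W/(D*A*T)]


Apply the mm/y weight-loss relation: CR = 87600 * W / (D * A * T)
Numerator: 87600 * 0.079 = 6920.4
Denominator: 6.6 * 22.7 * 553 = 82850.46
CR = 6920.4 / 82850.46 = 0.08353 mm/y

0.08353 mm/y


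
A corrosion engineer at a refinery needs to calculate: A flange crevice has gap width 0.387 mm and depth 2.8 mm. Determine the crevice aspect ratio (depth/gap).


Aspect ratio = depth / gap
Ratio = 2.8 / 0.387 = 7.2

7.2


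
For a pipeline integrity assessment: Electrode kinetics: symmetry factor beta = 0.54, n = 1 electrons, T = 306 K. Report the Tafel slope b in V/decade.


Apply the Tafel slope relation: b = 2.303*R*T/(beta*n*F)
Numerator: 2.303 * 8.314 * 306 = 5859.03
Denominator: 0.54 * 1 * 96485 = 52101.9
b = 5859.03 / 52101.9 = 0.1125 V/decade

0.1125 V/decade


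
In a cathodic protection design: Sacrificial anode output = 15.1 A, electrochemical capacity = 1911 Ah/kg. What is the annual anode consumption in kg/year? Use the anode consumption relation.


Annual consumption = current * hours per year / capacity
Rate = 15.1 * 8760 / 1911 = 69.2 kg/year

69.2 kg/year


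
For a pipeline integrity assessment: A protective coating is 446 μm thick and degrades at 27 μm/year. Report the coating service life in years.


Service life = thickness / degradation rate
Life = 446 / 27 = 16.5 years

16.5 years


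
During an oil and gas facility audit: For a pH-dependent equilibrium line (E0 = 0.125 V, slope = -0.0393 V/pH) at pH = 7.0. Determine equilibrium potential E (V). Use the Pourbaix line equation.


Apply the Pourbaix line equation: E = E0 + slope*pH
E = 0.125 + (-0.0393)*7.0 = 0.125 + (-0.2751) = -0.1501 V
Rounded to 3 decimal places: E = -0.150 V

-0.150 V


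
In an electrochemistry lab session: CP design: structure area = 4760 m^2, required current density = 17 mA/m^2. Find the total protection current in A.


I = area * current density, then convert mA → A (÷1000)
I = 4760 * 17 / 1000 = 80.92 A

80.92 A


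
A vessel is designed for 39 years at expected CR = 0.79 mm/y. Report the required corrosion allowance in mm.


Corrosion allowance = CR × design life
CA = 0.79 * 39 = 30.81 mm

30.81 mm


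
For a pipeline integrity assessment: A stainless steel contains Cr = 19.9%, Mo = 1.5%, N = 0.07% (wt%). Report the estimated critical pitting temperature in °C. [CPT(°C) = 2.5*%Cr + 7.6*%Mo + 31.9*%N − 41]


Apply the ASTM G48 empirical CPT estimate: CPT(°C) = 2.5*%Cr + 7.6*%Mo + 31.9*%N − 41
2.5*19.9 = 49.75; 7.6*1.5 = 11.4; 31.9*0.07 = 2.233
CPT = 49.75 + 11.4 + 2.233 − 41 = 22.383 °C
Rounded to 0.1 °C: CPT ≈ 22.4 °C

22.4 °C


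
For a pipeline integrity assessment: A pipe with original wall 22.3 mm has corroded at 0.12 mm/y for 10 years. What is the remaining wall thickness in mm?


Remaining wall = original − CR × time
t = 22.3 − 0.12*10 = 22.3 − 1.2 = 21.1 mm

21.1 mm


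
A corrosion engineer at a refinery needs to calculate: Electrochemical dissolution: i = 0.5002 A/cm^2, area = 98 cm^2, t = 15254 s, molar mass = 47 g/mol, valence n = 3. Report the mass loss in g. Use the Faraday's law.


Apply Faraday's law: m = i*A*t*M / (n*F)
Total charge passed Q = i*A*t = 0.5002*98*15254 = 747744.9784 C
m = Q*M/(n*F) = 747744.9784*47/(3*96485) = 121.4144 g

121.4144 g


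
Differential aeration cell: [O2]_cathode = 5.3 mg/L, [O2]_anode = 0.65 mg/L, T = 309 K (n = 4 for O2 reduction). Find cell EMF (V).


Apply the Nernst concentration-cell relation: E = (RT/nF)*ln(C_cathode/C_anode)
RT/nF = 8.314*309/(4*96485) = 0.00665654 V
ln(5.3/0.65) = 2.09849
E = 0.00665654 * 2.09849 = 0.01397 V

0.01397 V


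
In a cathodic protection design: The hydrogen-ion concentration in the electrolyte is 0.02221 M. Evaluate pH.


pH = −log10[H+]
pH = −log10(0.02221) = 1.65

1.65


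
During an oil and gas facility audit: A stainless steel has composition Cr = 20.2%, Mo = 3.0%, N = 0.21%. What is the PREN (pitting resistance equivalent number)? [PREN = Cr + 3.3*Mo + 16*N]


Apply the PREN formula: PREN = Cr + 3.3*Mo + 16*N
PREN = 20.2 + 3.3*3.0 + 16*0.21
PREN = 20.2 + 9.9 + 3.36 = 33.46

33.46


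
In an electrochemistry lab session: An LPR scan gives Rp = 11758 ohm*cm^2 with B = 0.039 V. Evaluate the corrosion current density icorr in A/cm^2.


Apply the Stern-Geary relation: icorr = B / Rp
icorr = 0.039 / 11758 = 3.317×10^-6 A/cm^2

3.317×10^-6 A/cm^2


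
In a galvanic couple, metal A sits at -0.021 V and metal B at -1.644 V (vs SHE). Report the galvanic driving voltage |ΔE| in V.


Driving voltage is the absolute potential difference.
|ΔE| = |-0.021 − (-1.644)| = 1.623 V

1.623 V


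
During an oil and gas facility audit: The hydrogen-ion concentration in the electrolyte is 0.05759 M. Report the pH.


pH = −log10[H+]
pH = −log10(0.05759) = 1.24

1.24


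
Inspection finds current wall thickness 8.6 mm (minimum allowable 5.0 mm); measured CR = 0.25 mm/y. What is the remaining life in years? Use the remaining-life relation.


Apply the remaining-life relation: RL = (t_current − t_min) / CR
RL = (8.6 − 5.0) / 0.25 = 3.6 / 0.25 = 14.4 years

14.4 years


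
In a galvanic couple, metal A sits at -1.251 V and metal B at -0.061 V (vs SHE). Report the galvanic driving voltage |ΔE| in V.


Driving voltage is the absolute potential difference.
|ΔE| = |-1.251 − (-0.061)| = 1.19 V

1.19 V


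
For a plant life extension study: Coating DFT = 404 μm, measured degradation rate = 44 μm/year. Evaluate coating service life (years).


Service life = thickness / degradation rate
Life = 404 / 44 = 9.2 years

9.2 years


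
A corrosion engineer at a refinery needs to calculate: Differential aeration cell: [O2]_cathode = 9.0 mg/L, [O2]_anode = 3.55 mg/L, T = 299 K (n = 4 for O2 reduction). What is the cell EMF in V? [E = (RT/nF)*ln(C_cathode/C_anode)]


Apply the Nernst concentration-cell relation: E = (RT/nF)*ln(C_cathode/C_anode)
RT/nF = 8.314*299/(4*96485) = 0.00644112 V
ln(9.0/3.55) = 0.93028
E = 0.00644112 * 0.93028 = 0.00599 V

0.00599 V


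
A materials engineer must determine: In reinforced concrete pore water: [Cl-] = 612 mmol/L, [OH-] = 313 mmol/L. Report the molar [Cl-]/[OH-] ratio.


Threshold parameter = [Cl-] / [OH-] (molar basis; both in mmol/L, so units cancel)
Ratio = 612 / 313 = 1.96

1.96


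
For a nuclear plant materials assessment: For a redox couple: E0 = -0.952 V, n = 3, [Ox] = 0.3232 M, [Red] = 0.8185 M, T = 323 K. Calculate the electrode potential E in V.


Apply the Nernst equation: E = E0 + (RT/nF)*ln([Ox]/[Red])
Step 1: RT/nF = 8.314*323/(3*96485) = 0.00927751 V
Step 2: [Ox]/[Red] = 0.3232/0.8185 = 0.394869
Step 3: ln(0.394869) = -0.929201
Step 4: correction = 0.00927751 * -0.929201 = -0.0086 V
E = -0.952 + -0.0086 = -0.9606 V

-0.9606 V


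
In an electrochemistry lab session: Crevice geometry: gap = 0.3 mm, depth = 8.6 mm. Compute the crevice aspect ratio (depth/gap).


Aspect ratio = depth / gap
Ratio = 8.6 / 0.3 = 28.7

28.7


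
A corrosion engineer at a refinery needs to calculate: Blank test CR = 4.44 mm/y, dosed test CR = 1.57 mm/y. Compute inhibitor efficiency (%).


Apply the inhibitor-efficiency definition: IE = (CR_blank − CR_inh)/CR_blank × 100
IE = (4.44 − 1.57) / 4.44 × 100
IE = 2.87 / 4.44 × 100 = 64.6 %

64.6 %


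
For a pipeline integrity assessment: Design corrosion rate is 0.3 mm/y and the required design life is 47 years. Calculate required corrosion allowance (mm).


Corrosion allowance = CR × design life
CA = 0.3 * 47 = 14.1 mm

14.1 mm


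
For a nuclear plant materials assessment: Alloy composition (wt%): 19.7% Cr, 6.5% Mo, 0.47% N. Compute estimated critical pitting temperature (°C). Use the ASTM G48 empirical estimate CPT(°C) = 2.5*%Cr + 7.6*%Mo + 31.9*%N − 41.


Apply the ASTM G48 empirical CPT estimate: CPT(°C) = 2.5*%Cr + 7.6*%Mo + 31.9*%N − 41
2.5*19.7 = 49.25; 7.6*6.5 = 49.4; 31.9*0.47 = 14.993
CPT = 49.25 + 49.4 + 14.993 − 41 = 72.643 °C
Rounded to 0.1 °C: CPT ≈ 72.6 °C

72.6 °C


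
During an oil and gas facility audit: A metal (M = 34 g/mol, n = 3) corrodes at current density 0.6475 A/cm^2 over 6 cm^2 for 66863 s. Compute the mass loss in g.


Apply Faraday's law: m = i*A*t*M / (n*F)
Total charge passed Q = i*A*t = 0.6475*6*66863 = 259762.755 C
m = Q*M/(n*F) = 259762.755*34/(3*96485) = 30.512 g

30.512 g


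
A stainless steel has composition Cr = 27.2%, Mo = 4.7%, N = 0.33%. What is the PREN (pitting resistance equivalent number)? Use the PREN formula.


Apply the PREN formula: PREN = Cr + 3.3*Mo + 16*N
PREN = 27.2 + 3.3*4.7 + 16*0.33
PREN = 27.2 + 15.51 + 5.28 = 47.99

47.99


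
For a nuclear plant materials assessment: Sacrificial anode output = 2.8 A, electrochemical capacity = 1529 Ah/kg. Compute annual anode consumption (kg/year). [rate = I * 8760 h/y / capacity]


Annual consumption = current * hours per year / capacity
Rate = 2.8 * 8760 / 1529 = 16.0 kg/year

16.0 kg/year


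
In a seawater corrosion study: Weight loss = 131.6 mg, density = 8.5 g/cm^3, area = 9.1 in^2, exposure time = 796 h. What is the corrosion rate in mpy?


Apply the mpy weight-loss relation: CR = 534 * W / (D * A * T)
Numerator: 534 * 131.6 = 70274.4
Denominator: 8.5 * 9.1 * 796 = 61570.6
CR = 70274.4 / 61570.6 = 1.141 mpy

1.141 mpy


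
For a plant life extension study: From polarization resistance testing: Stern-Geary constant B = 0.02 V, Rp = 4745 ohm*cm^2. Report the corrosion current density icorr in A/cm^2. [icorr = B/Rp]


Apply the Stern-Geary relation: icorr = B / Rp
icorr = 0.02 / 4745 = 4.215×10^-6 A/cm^2

4.215×10^-6 A/cm^2


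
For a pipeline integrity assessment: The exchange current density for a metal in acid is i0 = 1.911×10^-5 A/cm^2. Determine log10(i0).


i0 = 1.911×10^-5 A/cm^2
log10(i0) = -4.719

-4.719


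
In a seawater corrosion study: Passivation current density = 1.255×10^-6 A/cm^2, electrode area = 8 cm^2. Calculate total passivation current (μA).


I = i_pass * A, then convert A → μA (×10^6)
I = 1.255×10^-6 * 8 * 10^6 = 10.04 μA

10.04 μA


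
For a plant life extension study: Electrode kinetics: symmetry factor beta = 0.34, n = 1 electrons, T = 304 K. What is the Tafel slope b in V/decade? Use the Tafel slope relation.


Apply the Tafel slope relation: b = 2.303*R*T/(beta*n*F)
Numerator: 2.303 * 8.314 * 304 = 5820.73
Denominator: 0.34 * 1 * 96485 = 32804.9
b = 5820.73 / 32804.9 = 0.1774 V/decade

0.1774 V/decade


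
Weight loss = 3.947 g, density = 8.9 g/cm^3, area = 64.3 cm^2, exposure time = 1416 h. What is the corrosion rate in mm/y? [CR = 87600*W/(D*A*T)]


Apply the mm/y weight-loss relation: CR = 87600 * W / (D * A * T)
Numerator: 87600 * 3.947 = 345757.2
Denominator: 8.9 * 64.3 * 1416 = 810334.32
CR = 345757.2 / 810334.32 = 0.426685 mm/y

0.426685 mm/y


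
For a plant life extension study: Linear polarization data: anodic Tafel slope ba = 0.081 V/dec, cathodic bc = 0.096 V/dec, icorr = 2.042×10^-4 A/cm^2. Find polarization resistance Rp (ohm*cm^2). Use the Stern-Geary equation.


Apply the Stern-Geary equation: Rp = ba*bc / (2.303*icorr*(ba+bc))
ba*bc = 0.081*0.096 = 0.007776
ba+bc = 0.177; 2.303*icorr*(ba+bc) = 2.303*2.042×10^-4*0.177 = 8.323825×10^-5
Rp = 0.007776 / 8.323825×10^-5 = 93.42 ohm*cm^2

93.42 ohm*cm^2


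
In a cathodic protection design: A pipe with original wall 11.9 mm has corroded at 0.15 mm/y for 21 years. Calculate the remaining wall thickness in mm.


Remaining wall = original − CR × time
t = 11.9 − 0.15*21 = 11.9 − 3.15 = 8.75 mm

8.75 mm


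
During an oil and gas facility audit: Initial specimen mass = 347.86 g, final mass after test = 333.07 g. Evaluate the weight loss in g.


Weight loss = initial − final
WL = 347.86 − 333.07 = 14.79 g

14.79 g


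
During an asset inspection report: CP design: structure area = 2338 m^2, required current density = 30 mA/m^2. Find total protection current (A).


I = area * current density, then convert mA → A (÷1000)
I = 2338 * 30 / 1000 = 70.14 A

70.14 A


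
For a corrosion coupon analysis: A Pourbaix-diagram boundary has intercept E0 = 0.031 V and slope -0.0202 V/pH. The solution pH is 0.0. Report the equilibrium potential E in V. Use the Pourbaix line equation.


Apply the Pourbaix line equation: E = E0 + slope*pH
E = 0.031 + (-0.0202)*0.0 = 0.031 + (0) = 0.031 V
Rounded to 4 decimal places: E = 0.0310 V

0.0310 V


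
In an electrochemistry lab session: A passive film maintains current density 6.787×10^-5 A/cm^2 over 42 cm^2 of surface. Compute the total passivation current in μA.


I = i_pass * A, then convert A → μA (×10^6)
I = 6.787×10^-5 * 42 * 10^6 = 2850.54 μA

2850.54 μA


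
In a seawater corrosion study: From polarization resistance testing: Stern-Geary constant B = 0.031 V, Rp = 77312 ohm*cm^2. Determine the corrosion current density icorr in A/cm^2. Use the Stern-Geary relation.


Apply the Stern-Geary relation: icorr = B / Rp
icorr = 0.031 / 77312 = 4.01×10^-7 A/cm^2

4.01×10^-7 A/cm^2


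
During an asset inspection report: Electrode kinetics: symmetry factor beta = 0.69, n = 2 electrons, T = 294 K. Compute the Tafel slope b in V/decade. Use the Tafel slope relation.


Apply the Tafel slope relation: b = 2.303*R*T/(beta*n*F)
Numerator: 2.303 * 8.314 * 294 = 5629.26
Denominator: 0.69 * 2 * 96485 = 133149.3
b = 5629.26 / 133149.3 = 0.0423 V/decade

0.0423 V/decade


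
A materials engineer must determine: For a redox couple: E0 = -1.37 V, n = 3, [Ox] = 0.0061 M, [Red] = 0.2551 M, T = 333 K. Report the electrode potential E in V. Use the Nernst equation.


Apply the Nernst equation: E = E0 + (RT/nF)*ln([Ox]/[Red])
Step 1: RT/nF = 8.314*333/(3*96485) = 0.00956474 V
Step 2: [Ox]/[Red] = 0.0061/0.2551 = 0.023912
Step 3: ln(0.023912) = -3.733375
Step 4: correction = 0.00956474 * -3.733375 = -0.036 V
E = -1.37 + -0.036 = -1.406 V

-1.406 V


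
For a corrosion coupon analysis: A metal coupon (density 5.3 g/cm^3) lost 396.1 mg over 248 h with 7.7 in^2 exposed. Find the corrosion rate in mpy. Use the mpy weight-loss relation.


Apply the mpy weight-loss relation: CR = 534 * W / (D * A * T)
Numerator: 534 * 396.1 = 211517.4
Denominator: 5.3 * 7.7 * 248 = 10120.88
CR = 211517.4 / 10120.88 = 20.899 mpy

20.899 mpy


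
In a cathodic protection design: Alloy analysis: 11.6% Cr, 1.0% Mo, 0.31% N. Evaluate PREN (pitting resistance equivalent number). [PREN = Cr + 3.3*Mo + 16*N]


Apply the PREN formula: PREN = Cr + 3.3*Mo + 16*N
PREN = 11.6 + 3.3*1.0 + 16*0.31
PREN = 11.6 + 3.3 + 4.96 = 19.86

19.86


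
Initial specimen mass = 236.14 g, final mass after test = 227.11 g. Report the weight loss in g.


Weight loss = initial − final
WL = 236.14 − 227.11 = 9.03 g

9.03 g


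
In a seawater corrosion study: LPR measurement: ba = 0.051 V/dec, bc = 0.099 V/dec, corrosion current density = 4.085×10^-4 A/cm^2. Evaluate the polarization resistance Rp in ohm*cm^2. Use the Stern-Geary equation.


Apply the Stern-Geary equation: Rp = ba*bc / (2.303*icorr*(ba+bc))
ba*bc = 0.051*0.099 = 0.005049
ba+bc = 0.15; 2.303*icorr*(ba+bc) = 2.303*4.085×10^-4*0.15 = 1.4111632×10^-4
Rp = 0.005049 / 1.4111632×10^-4 = 35.8 ohm*cm^2

35.8 ohm*cm^2


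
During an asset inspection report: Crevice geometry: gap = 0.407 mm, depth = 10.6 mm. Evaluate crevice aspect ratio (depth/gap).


Aspect ratio = depth / gap
Ratio = 10.6 / 0.407 = 26.0

26.0


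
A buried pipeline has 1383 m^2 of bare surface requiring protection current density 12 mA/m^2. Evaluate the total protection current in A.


I = area * current density, then convert mA → A (÷1000)
I = 1383 * 12 / 1000 = 16.6 A

16.6 A


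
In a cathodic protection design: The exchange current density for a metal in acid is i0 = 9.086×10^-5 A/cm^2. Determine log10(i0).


i0 = 9.086×10^-5 A/cm^2
log10(i0) = -4.042

-4.042


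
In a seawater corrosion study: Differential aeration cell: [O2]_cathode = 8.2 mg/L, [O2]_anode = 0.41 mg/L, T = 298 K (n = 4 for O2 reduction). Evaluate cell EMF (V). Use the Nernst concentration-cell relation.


Apply the Nernst concentration-cell relation: E = (RT/nF)*ln(C_cathode/C_anode)
RT/nF = 8.314*298/(4*96485) = 0.00641958 V
ln(8.2/0.41) = 2.99573
E = 0.00641958 * 2.99573 = 0.01923 V

0.01923 V


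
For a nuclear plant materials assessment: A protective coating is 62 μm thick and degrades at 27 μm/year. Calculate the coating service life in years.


Service life = thickness / degradation rate
Life = 62 / 27 = 2.3 years

2.3 years


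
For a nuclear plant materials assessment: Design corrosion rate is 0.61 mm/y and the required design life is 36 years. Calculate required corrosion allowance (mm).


Corrosion allowance = CR × design life
CA = 0.61 * 36 = 21.96 mm

21.96 mm


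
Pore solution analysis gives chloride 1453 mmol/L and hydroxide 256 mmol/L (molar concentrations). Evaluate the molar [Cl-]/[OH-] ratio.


Threshold parameter = [Cl-] / [OH-] (molar basis; both in mmol/L, so units cancel)
Ratio = 1453 / 256 = 5.68

5.68


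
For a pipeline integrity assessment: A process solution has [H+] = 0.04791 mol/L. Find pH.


pH = −log10[H+]
pH = −log10(0.04791) = 1.32

1.32


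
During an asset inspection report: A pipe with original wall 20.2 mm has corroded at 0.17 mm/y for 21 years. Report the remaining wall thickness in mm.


Remaining wall = original − CR × time
t = 20.2 − 0.17*21 = 20.2 − 3.57 = 16.63 mm

16.63 mm


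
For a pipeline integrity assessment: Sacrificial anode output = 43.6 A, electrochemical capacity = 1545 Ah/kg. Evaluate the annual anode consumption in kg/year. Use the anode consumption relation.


Annual consumption = current * hours per year / capacity
Rate = 43.6 * 8760 / 1545 = 247.2 kg/year

247.2 kg/year


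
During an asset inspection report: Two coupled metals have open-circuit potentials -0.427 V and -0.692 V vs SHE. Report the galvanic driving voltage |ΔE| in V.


Driving voltage is the absolute potential difference.
|ΔE| = |-0.427 − (-0.692)| = 0.265 V

0.265 V


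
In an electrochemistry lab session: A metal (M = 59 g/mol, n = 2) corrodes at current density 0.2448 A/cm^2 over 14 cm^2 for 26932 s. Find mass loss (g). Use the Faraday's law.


Apply Faraday's law: m = i*A*t*M / (n*F)
Total charge passed Q = i*A*t = 0.2448*14*26932 = 92301.3504 C
m = Q*M/(n*F) = 92301.3504*59/(2*96485) = 28.22086 g

28.22086 g


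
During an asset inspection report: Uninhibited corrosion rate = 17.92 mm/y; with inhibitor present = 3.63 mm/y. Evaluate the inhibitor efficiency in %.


Apply the inhibitor-efficiency definition: IE = (CR_blank − CR_inh)/CR_blank × 100
IE = (17.92 − 3.63) / 17.92 × 100
IE = 14.29 / 17.92 × 100 = 79.7 %

79.7 %


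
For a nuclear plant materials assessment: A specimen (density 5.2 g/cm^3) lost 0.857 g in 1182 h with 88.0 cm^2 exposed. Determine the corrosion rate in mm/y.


Apply the mm/y weight-loss relation: CR = 87600 * W / (D * A * T)
Numerator: 87600 * 0.857 = 75073.2
Denominator: 5.2 * 88.0 * 1182 = 540883.2
CR = 75073.2 / 540883.2 = 0.1388 mm/y

0.1388 mm/y


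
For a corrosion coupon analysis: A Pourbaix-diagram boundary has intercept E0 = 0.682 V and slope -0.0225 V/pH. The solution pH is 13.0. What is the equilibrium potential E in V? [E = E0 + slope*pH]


Apply the Pourbaix line equation: E = E0 + slope*pH
E = 0.682 + (-0.0225)*13.0 = 0.682 + (-0.2925) = 0.3895 V
Rounded to 4 decimal places: E = 0.3895 V

0.3895 V


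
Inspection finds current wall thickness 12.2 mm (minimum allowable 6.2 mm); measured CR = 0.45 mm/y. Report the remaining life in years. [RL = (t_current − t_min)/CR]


Apply the remaining-life relation: RL = (t_current − t_min) / CR
RL = (12.2 − 6.2) / 0.45 = 6.0 / 0.45 = 13.3 years

13.3 years


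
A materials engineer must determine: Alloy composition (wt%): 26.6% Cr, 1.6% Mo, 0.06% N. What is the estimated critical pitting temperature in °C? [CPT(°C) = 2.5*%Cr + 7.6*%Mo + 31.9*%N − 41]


Apply the ASTM G48 empirical CPT estimate: CPT(°C) = 2.5*%Cr + 7.6*%Mo + 31.9*%N − 41
2.5*26.6 = 66.5; 7.6*1.6 = 12.16; 31.9*0.06 = 1.914
CPT = 66.5 + 12.16 + 1.914 − 41 = 39.574 °C
Rounded to 0.1 °C: CPT ≈ 39.6 °C

39.6 °C


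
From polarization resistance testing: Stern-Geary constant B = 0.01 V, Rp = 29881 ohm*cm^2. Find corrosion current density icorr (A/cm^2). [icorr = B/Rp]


Apply the Stern-Geary relation: icorr = B / Rp
icorr = 0.01 / 29881 = 3.347×10^-7 A/cm^2

3.347×10^-7 A/cm^2


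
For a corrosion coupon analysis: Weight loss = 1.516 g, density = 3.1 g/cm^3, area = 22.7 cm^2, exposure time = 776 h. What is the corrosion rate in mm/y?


Apply the mm/y weight-loss relation: CR = 87600 * W / (D * A * T)
Numerator: 87600 * 1.516 = 132801.6
Denominator: 3.1 * 22.7 * 776 = 54607.12
CR = 132801.6 / 54607.12 = 2.431947 mm/y

2.431947 mm/y


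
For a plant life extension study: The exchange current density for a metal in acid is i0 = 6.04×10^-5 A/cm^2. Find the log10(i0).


i0 = 6.04×10^-5 A/cm^2
log10(i0) = -4.219

-4.219


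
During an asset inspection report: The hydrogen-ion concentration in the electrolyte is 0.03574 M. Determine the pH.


pH = −log10[H+]
pH = −log10(0.03574) = 1.45

1.45


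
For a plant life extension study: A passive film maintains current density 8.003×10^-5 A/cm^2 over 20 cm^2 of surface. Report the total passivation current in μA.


I = i_pass * A, then convert A → μA (×10^6)
I = 8.003×10^-5 * 20 * 10^6 = 1600.6 μA

1600.6 μA


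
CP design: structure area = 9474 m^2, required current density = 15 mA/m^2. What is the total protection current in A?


I = area * current density, then convert mA → A (÷1000)
I = 9474 * 15 / 1000 = 142.11 A

142.11 A


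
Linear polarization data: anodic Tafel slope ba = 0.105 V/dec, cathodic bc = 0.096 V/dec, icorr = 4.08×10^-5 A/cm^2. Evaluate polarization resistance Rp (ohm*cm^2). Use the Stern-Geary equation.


Apply the Stern-Geary equation: Rp = ba*bc / (2.303*icorr*(ba+bc))
ba*bc = 0.105*0.096 = 0.01008
ba+bc = 0.201; 2.303*icorr*(ba+bc) = 2.303*4.08×10^-5*0.201 = 1.8886442×10^-5
Rp = 0.01008 / 1.8886442×10^-5 = 533.72 ohm*cm^2

533.72 ohm*cm^2


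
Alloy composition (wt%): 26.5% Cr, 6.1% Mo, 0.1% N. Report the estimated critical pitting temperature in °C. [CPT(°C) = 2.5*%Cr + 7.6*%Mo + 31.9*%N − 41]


Apply the ASTM G48 empirical CPT estimate: CPT(°C) = 2.5*%Cr + 7.6*%Mo + 31.9*%N − 41
2.5*26.5 = 66.25; 7.6*6.1 = 46.36; 31.9*0.1 = 3.19
CPT = 66.25 + 46.36 + 3.19 − 41 = 74.8 °C
Rounded to 0.1 °C: CPT ≈ 74.8 °C

74.8 °C


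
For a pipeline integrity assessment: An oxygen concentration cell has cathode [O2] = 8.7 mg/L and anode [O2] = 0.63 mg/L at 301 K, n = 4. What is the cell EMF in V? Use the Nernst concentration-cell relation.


Apply the Nernst concentration-cell relation: E = (RT/nF)*ln(C_cathode/C_anode)
RT/nF = 8.314*301/(4*96485) = 0.0064842 V
ln(8.7/0.63) = 2.62536
E = 0.0064842 * 2.62536 = 0.01702 V

0.01702 V


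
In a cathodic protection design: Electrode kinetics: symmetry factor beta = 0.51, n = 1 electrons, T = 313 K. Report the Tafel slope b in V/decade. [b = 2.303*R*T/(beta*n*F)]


Apply the Tafel slope relation: b = 2.303*R*T/(beta*n*F)
Numerator: 2.303 * 8.314 * 313 = 5993.06
Denominator: 0.51 * 1 * 96485 = 49207.35
b = 5993.06 / 49207.35 = 0.1218 V/decade

0.1218 V/decade


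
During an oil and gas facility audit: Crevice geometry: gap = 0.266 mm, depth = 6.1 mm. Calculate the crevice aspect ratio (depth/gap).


Aspect ratio = depth / gap
Ratio = 6.1 / 0.266 = 22.9

22.9


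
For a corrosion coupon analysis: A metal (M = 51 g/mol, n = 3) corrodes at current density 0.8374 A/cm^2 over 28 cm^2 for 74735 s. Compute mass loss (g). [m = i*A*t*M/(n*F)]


Apply Faraday's law: m = i*A*t*M / (n*F)
Total charge passed Q = i*A*t = 0.8374*28*74735 = 1752326.492 C
m = Q*M/(n*F) = 1752326.492*51/(3*96485) = 308.748 g

308.748 g


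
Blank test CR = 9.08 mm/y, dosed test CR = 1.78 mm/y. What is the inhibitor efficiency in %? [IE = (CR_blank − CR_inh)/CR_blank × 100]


Apply the inhibitor-efficiency definition: IE = (CR_blank − CR_inh)/CR_blank × 100
IE = (9.08 − 1.78) / 9.08 × 100
IE = 7.3 / 9.08 × 100 = 80.4 %

80.4 %


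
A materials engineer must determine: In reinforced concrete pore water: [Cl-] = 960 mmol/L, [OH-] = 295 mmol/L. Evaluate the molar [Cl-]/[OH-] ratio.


Threshold parameter = [Cl-] / [OH-] (molar basis; both in mmol/L, so units cancel)
Ratio = 960 / 295 = 3.25

3.25


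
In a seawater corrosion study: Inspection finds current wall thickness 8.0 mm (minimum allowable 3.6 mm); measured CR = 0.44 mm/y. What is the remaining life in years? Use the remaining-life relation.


Apply the remaining-life relation: RL = (t_current − t_min) / CR
RL = (8.0 − 3.6) / 0.44 = 4.4 / 0.44 = 10.0 years

10.0 years


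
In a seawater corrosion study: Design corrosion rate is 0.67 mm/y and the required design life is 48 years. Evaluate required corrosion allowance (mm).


Corrosion allowance = CR × design life
CA = 0.67 * 48 = 32.16 mm

32.16 mm


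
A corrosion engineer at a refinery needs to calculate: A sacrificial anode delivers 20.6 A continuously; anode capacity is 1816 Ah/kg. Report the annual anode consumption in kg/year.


Annual consumption = current * hours per year / capacity
Rate = 20.6 * 8760 / 1816 = 99.4 kg/year

99.4 kg/year


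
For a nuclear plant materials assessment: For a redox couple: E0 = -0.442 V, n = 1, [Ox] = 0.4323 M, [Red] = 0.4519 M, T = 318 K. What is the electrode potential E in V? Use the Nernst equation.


Apply the Nernst equation: E = E0 + (RT/nF)*ln([Ox]/[Red])
Step 1: RT/nF = 8.314*318/(1*96485) = 0.02740169 V
Step 2: [Ox]/[Red] = 0.4323/0.4519 = 0.956628
Step 3: ln(0.956628) = -0.044341
Step 4: correction = 0.02740169 * -0.044341 = -0.0012 V
E = -0.442 + -0.0012 = -0.4432 V

-0.4432 V


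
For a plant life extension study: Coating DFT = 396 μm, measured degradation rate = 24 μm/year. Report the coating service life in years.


Service life = thickness / degradation rate
Life = 396 / 24 = 16.5 years

16.5 years


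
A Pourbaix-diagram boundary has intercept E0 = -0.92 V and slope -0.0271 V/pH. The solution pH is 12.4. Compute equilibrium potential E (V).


Apply the Pourbaix line equation: E = E0 + slope*pH
E = -0.92 + (-0.0271)*12.4 = -0.92 + (-0.33604) = -1.25604 V
Rounded to 3 decimal places: E = -1.256 V

-1.256 V


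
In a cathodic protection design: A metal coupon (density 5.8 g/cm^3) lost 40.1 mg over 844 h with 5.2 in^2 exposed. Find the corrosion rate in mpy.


Apply the mpy weight-loss relation: CR = 534 * W / (D * A * T)
Numerator: 534 * 40.1 = 21413.4
Denominator: 5.8 * 5.2 * 844 = 25455.04
CR = 21413.4 / 25455.04 = 0.8412 mpy

0.8412 mpy


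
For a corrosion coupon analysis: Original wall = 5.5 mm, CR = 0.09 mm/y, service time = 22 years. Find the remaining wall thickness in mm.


Remaining wall = original − CR × time
t = 5.5 − 0.09*22 = 5.5 − 1.98 = 3.52 mm

3.52 mm


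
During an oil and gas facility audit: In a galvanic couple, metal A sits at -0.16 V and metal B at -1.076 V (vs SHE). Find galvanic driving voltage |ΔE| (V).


Driving voltage is the absolute potential difference.
|ΔE| = |-0.16 − (-1.076)| = 0.916 V

0.916 V


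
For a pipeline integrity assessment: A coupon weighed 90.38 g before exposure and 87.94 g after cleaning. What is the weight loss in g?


Weight loss = initial − final
WL = 90.38 − 87.94 = 2.44 g

2.44 g


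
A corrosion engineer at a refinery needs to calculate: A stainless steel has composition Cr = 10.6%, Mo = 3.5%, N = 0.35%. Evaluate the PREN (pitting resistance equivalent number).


Apply the PREN formula: PREN = Cr + 3.3*Mo + 16*N
PREN = 10.6 + 3.3*3.5 + 16*0.35
PREN = 10.6 + 11.55 + 5.6 = 27.75

27.75


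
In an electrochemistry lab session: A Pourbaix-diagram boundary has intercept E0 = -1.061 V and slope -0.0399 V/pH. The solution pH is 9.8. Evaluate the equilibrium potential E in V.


Apply the Pourbaix line equation: E = E0 + slope*pH
E = -1.061 + (-0.0399)*9.8 = -1.061 + (-0.39102) = -1.45202 V
Rounded to 3 decimal places: E = -1.452 V

-1.452 V


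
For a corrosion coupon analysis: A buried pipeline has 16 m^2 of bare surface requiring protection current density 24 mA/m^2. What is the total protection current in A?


I = area * current density, then convert mA → A (÷1000)
I = 16 * 24 / 1000 = 0.38 A

0.38 A


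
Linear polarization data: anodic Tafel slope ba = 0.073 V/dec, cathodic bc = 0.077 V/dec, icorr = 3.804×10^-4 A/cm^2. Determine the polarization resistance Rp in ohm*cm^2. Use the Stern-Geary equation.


Apply the Stern-Geary equation: Rp = ba*bc / (2.303*icorr*(ba+bc))
ba*bc = 0.073*0.077 = 0.005621
ba+bc = 0.15; 2.303*icorr*(ba+bc) = 2.303*3.804×10^-4*0.15 = 1.3140918×10^-4
Rp = 0.005621 / 1.3140918×10^-4 = 42.77 ohm*cm^2

42.77 ohm*cm^2


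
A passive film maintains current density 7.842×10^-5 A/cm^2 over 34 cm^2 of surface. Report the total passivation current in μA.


I = i_pass * A, then convert A → μA (×10^6)
I = 7.842×10^-5 * 34 * 10^6 = 2666.28 μA

2666.28 μA


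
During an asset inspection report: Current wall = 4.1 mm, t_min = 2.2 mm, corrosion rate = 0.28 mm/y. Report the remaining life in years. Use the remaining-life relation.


Apply the remaining-life relation: RL = (t_current − t_min) / CR
RL = (4.1 − 2.2) / 0.28 = 1.9 / 0.28 = 6.8 years

6.8 years


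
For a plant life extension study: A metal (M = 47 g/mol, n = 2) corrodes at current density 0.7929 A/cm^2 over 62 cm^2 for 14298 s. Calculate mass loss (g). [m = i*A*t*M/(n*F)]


Apply Faraday's law: m = i*A*t*M / (n*F)
Total charge passed Q = i*A*t = 0.7929*62*14298 = 702886.8204 C
m = Q*M/(n*F) = 702886.8204*47/(2*96485) = 171.196 g

171.196 g


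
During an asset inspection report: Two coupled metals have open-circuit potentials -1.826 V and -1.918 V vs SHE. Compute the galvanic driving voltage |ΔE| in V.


Driving voltage is the absolute potential difference.
|ΔE| = |-1.826 − (-1.918)| = 0.092 V

0.092 V


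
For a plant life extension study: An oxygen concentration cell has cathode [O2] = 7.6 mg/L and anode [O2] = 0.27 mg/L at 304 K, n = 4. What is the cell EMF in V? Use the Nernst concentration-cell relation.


Apply the Nernst concentration-cell relation: E = (RT/nF)*ln(C_cathode/C_anode)
RT/nF = 8.314*304/(4*96485) = 0.00654883 V
ln(7.6/0.27) = 3.33748
E = 0.00654883 * 3.33748 = 0.02186 V

0.02186 V


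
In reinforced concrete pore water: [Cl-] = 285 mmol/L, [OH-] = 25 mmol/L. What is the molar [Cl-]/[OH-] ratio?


Threshold parameter = [Cl-] / [OH-] (molar basis; both in mmol/L, so units cancel)
Ratio = 285 / 25 = 11.4

11.4


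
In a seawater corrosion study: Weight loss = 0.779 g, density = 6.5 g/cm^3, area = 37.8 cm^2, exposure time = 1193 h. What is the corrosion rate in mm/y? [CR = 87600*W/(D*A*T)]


Apply the mm/y weight-loss relation: CR = 87600 * W / (D * A * T)
Numerator: 87600 * 0.779 = 68240.4
Denominator: 6.5 * 37.8 * 1193 = 293120.1
CR = 68240.4 / 293120.1 = 0.232807 mm/y

0.232807 mm/y


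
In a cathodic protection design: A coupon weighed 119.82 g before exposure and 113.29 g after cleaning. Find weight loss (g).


Weight loss = initial − final
WL = 119.82 − 113.29 = 6.53 g

6.53 g


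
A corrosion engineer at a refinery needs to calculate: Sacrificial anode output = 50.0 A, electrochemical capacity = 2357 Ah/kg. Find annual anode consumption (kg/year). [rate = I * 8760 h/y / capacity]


Annual consumption = current * hours per year / capacity
Rate = 50.0 * 8760 / 2357 = 185.8 kg/year

185.8 kg/year


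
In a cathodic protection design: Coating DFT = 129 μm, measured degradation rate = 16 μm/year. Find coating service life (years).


Service life = thickness / degradation rate
Life = 129 / 16 = 8.1 years

8.1 years


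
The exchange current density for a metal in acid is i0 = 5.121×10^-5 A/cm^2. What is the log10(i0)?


i0 = 5.121×10^-5 A/cm^2
log10(i0) = -4.291

-4.291


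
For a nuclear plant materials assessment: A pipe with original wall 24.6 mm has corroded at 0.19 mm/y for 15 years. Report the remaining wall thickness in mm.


Remaining wall = original − CR × time
t = 24.6 − 0.19*15 = 24.6 − 2.85 = 21.75 mm

21.75 mm


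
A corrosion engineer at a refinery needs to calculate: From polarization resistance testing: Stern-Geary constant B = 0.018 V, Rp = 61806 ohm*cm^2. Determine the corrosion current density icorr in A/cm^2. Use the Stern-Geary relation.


Apply the Stern-Geary relation: icorr = B / Rp
icorr = 0.018 / 61806 = 2.912×10^-7 A/cm^2

2.912×10^-7 A/cm^2


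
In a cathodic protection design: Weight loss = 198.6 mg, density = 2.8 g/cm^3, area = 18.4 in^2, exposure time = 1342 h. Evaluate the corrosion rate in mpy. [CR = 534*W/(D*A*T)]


Apply the mpy weight-loss relation: CR = 534 * W / (D * A * T)
Numerator: 534 * 198.6 = 106052.4
Denominator: 2.8 * 18.4 * 1342 = 69139.84
CR = 106052.4 / 69139.84 = 1.534 mpy

1.534 mpy


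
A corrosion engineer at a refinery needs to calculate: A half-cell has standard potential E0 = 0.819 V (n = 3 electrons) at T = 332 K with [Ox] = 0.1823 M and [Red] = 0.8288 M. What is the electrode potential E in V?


Apply the Nernst equation: E = E0 + (RT/nF)*ln([Ox]/[Red])
Step 1: RT/nF = 8.314*332/(3*96485) = 0.00953602 V
Step 2: [Ox]/[Red] = 0.1823/0.8288 = 0.219957
Step 3: ln(0.219957) = -1.514323
Step 4: correction = 0.00953602 * -1.514323 = -0.014 V
E = 0.819 + -0.014 = 0.805 V

0.805 V
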